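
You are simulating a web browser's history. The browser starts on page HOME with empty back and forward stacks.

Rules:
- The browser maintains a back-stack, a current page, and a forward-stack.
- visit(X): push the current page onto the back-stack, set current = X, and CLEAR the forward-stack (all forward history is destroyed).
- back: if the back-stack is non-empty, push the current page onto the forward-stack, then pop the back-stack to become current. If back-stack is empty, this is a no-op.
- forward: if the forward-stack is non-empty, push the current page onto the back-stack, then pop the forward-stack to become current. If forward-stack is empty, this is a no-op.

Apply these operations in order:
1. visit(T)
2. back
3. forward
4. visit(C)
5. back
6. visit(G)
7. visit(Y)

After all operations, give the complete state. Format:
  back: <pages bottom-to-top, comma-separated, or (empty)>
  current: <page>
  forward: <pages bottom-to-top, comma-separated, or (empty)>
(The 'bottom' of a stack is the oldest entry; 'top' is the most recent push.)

After 1 (visit(T)): cur=T back=1 fwd=0
After 2 (back): cur=HOME back=0 fwd=1
After 3 (forward): cur=T back=1 fwd=0
After 4 (visit(C)): cur=C back=2 fwd=0
After 5 (back): cur=T back=1 fwd=1
After 6 (visit(G)): cur=G back=2 fwd=0
After 7 (visit(Y)): cur=Y back=3 fwd=0

Answer: back: HOME,T,G
current: Y
forward: (empty)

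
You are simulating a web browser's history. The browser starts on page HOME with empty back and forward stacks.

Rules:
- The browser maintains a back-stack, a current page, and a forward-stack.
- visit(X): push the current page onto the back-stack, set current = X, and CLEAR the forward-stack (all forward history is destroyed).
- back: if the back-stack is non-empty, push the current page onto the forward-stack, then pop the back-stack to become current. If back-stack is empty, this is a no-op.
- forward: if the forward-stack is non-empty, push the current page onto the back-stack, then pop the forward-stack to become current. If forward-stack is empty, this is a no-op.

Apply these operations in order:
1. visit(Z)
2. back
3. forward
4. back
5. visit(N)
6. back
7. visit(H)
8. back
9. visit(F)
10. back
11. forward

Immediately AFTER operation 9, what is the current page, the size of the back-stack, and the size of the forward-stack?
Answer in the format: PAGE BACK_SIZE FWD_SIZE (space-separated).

After 1 (visit(Z)): cur=Z back=1 fwd=0
After 2 (back): cur=HOME back=0 fwd=1
After 3 (forward): cur=Z back=1 fwd=0
After 4 (back): cur=HOME back=0 fwd=1
After 5 (visit(N)): cur=N back=1 fwd=0
After 6 (back): cur=HOME back=0 fwd=1
After 7 (visit(H)): cur=H back=1 fwd=0
After 8 (back): cur=HOME back=0 fwd=1
After 9 (visit(F)): cur=F back=1 fwd=0

F 1 0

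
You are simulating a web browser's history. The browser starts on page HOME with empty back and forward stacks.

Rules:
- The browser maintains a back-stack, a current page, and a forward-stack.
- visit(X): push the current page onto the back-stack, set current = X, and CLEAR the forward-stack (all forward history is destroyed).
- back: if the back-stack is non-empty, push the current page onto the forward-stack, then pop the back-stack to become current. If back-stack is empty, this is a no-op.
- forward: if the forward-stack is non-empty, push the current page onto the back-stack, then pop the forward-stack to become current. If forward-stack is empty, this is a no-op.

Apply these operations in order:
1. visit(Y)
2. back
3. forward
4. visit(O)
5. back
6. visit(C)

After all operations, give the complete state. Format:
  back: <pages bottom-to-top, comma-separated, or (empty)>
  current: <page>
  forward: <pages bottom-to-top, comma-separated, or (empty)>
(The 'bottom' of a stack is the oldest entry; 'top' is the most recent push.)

Answer: back: HOME,Y
current: C
forward: (empty)

Derivation:
After 1 (visit(Y)): cur=Y back=1 fwd=0
After 2 (back): cur=HOME back=0 fwd=1
After 3 (forward): cur=Y back=1 fwd=0
After 4 (visit(O)): cur=O back=2 fwd=0
After 5 (back): cur=Y back=1 fwd=1
After 6 (visit(C)): cur=C back=2 fwd=0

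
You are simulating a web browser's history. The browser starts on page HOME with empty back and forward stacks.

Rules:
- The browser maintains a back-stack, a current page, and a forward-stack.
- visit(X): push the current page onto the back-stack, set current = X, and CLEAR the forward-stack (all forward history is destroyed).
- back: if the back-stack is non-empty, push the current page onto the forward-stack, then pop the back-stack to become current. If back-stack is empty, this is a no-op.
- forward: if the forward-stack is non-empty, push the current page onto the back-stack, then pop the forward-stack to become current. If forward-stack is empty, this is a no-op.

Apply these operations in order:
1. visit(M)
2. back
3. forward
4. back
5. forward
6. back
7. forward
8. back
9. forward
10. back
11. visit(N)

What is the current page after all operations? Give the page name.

Answer: N

Derivation:
After 1 (visit(M)): cur=M back=1 fwd=0
After 2 (back): cur=HOME back=0 fwd=1
After 3 (forward): cur=M back=1 fwd=0
After 4 (back): cur=HOME back=0 fwd=1
After 5 (forward): cur=M back=1 fwd=0
After 6 (back): cur=HOME back=0 fwd=1
After 7 (forward): cur=M back=1 fwd=0
After 8 (back): cur=HOME back=0 fwd=1
After 9 (forward): cur=M back=1 fwd=0
After 10 (back): cur=HOME back=0 fwd=1
After 11 (visit(N)): cur=N back=1 fwd=0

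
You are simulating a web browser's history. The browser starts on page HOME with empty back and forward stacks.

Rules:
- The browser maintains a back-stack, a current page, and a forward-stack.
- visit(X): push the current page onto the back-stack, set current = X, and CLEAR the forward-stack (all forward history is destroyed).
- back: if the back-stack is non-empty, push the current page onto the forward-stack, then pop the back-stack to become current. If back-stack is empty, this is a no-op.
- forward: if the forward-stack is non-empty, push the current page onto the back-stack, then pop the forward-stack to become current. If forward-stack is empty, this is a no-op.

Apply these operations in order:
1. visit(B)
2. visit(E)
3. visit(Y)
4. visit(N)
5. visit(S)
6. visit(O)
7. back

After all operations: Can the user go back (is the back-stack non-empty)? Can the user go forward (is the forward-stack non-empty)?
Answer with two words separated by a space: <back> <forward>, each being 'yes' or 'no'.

Answer: yes yes

Derivation:
After 1 (visit(B)): cur=B back=1 fwd=0
After 2 (visit(E)): cur=E back=2 fwd=0
After 3 (visit(Y)): cur=Y back=3 fwd=0
After 4 (visit(N)): cur=N back=4 fwd=0
After 5 (visit(S)): cur=S back=5 fwd=0
After 6 (visit(O)): cur=O back=6 fwd=0
After 7 (back): cur=S back=5 fwd=1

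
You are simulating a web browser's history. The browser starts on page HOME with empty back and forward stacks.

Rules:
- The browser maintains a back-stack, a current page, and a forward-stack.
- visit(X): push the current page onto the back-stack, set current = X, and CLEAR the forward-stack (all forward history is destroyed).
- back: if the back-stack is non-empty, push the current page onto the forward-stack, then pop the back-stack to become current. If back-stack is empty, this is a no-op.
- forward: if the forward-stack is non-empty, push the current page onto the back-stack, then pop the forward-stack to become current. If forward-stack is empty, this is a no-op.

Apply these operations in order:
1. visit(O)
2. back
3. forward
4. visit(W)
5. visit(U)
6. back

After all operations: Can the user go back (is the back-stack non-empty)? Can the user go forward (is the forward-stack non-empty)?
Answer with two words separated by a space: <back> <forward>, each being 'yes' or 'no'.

Answer: yes yes

Derivation:
After 1 (visit(O)): cur=O back=1 fwd=0
After 2 (back): cur=HOME back=0 fwd=1
After 3 (forward): cur=O back=1 fwd=0
After 4 (visit(W)): cur=W back=2 fwd=0
After 5 (visit(U)): cur=U back=3 fwd=0
After 6 (back): cur=W back=2 fwd=1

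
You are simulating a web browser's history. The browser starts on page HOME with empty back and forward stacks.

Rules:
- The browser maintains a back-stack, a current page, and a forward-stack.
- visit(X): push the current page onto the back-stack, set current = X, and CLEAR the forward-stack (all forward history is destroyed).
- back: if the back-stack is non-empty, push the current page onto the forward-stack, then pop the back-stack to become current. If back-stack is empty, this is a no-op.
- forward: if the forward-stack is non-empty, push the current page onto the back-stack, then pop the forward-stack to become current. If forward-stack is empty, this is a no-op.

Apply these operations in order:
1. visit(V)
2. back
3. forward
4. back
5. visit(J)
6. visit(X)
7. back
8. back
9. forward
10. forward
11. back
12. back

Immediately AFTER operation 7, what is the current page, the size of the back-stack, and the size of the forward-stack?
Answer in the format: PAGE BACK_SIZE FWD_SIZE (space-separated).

After 1 (visit(V)): cur=V back=1 fwd=0
After 2 (back): cur=HOME back=0 fwd=1
After 3 (forward): cur=V back=1 fwd=0
After 4 (back): cur=HOME back=0 fwd=1
After 5 (visit(J)): cur=J back=1 fwd=0
After 6 (visit(X)): cur=X back=2 fwd=0
After 7 (back): cur=J back=1 fwd=1

J 1 1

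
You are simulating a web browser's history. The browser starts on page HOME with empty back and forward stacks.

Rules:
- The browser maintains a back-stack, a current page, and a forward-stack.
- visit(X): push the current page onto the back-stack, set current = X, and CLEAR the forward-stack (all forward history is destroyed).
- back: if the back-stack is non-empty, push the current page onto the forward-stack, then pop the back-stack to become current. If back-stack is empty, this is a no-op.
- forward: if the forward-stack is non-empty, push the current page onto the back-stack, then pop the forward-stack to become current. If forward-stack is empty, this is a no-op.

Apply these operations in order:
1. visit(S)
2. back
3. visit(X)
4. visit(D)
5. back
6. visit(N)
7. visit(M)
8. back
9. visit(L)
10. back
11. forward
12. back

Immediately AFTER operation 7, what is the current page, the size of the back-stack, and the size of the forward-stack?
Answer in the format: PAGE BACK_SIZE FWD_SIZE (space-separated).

After 1 (visit(S)): cur=S back=1 fwd=0
After 2 (back): cur=HOME back=0 fwd=1
After 3 (visit(X)): cur=X back=1 fwd=0
After 4 (visit(D)): cur=D back=2 fwd=0
After 5 (back): cur=X back=1 fwd=1
After 6 (visit(N)): cur=N back=2 fwd=0
After 7 (visit(M)): cur=M back=3 fwd=0

M 3 0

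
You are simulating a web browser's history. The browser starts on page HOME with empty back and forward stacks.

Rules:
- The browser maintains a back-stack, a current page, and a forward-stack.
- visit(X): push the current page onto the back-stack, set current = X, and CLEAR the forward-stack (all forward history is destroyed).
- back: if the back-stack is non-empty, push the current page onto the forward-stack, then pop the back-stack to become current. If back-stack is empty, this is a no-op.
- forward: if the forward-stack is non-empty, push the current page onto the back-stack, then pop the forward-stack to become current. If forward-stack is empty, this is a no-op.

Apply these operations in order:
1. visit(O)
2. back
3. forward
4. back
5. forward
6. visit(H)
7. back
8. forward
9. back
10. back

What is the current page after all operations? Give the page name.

After 1 (visit(O)): cur=O back=1 fwd=0
After 2 (back): cur=HOME back=0 fwd=1
After 3 (forward): cur=O back=1 fwd=0
After 4 (back): cur=HOME back=0 fwd=1
After 5 (forward): cur=O back=1 fwd=0
After 6 (visit(H)): cur=H back=2 fwd=0
After 7 (back): cur=O back=1 fwd=1
After 8 (forward): cur=H back=2 fwd=0
After 9 (back): cur=O back=1 fwd=1
After 10 (back): cur=HOME back=0 fwd=2

Answer: HOME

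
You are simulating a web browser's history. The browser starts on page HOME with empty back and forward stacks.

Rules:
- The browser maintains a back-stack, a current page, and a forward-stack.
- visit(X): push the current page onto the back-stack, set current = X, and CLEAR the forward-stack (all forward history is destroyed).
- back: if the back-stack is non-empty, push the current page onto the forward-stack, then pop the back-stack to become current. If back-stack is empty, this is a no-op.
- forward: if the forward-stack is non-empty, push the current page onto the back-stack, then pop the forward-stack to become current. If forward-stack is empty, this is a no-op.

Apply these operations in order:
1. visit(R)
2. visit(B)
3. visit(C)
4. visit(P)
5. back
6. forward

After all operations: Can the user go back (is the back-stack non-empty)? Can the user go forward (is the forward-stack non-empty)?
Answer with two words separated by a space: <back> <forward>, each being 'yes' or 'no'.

Answer: yes no

Derivation:
After 1 (visit(R)): cur=R back=1 fwd=0
After 2 (visit(B)): cur=B back=2 fwd=0
After 3 (visit(C)): cur=C back=3 fwd=0
After 4 (visit(P)): cur=P back=4 fwd=0
After 5 (back): cur=C back=3 fwd=1
After 6 (forward): cur=P back=4 fwd=0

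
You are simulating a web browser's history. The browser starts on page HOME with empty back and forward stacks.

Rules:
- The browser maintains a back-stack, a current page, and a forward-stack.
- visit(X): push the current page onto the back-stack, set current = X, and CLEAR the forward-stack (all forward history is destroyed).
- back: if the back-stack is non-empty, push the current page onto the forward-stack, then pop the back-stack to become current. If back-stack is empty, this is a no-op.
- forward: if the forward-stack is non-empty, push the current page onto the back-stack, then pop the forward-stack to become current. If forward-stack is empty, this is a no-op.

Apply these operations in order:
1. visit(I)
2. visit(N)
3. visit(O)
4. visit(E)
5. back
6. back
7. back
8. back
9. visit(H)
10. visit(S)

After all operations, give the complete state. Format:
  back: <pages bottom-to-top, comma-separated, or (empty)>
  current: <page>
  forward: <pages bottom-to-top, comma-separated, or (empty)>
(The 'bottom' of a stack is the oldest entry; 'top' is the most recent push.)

Answer: back: HOME,H
current: S
forward: (empty)

Derivation:
After 1 (visit(I)): cur=I back=1 fwd=0
After 2 (visit(N)): cur=N back=2 fwd=0
After 3 (visit(O)): cur=O back=3 fwd=0
After 4 (visit(E)): cur=E back=4 fwd=0
After 5 (back): cur=O back=3 fwd=1
After 6 (back): cur=N back=2 fwd=2
After 7 (back): cur=I back=1 fwd=3
After 8 (back): cur=HOME back=0 fwd=4
After 9 (visit(H)): cur=H back=1 fwd=0
After 10 (visit(S)): cur=S back=2 fwd=0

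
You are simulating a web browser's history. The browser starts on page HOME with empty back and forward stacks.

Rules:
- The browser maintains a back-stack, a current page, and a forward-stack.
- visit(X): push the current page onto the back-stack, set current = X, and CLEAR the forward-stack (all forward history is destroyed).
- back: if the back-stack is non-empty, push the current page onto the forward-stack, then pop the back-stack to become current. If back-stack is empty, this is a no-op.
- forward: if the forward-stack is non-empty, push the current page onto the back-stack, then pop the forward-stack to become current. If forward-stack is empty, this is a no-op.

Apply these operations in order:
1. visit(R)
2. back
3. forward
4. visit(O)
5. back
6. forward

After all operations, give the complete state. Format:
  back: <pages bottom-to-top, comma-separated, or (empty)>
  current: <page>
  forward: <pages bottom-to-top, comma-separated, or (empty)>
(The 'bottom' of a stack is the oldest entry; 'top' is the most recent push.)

After 1 (visit(R)): cur=R back=1 fwd=0
After 2 (back): cur=HOME back=0 fwd=1
After 3 (forward): cur=R back=1 fwd=0
After 4 (visit(O)): cur=O back=2 fwd=0
After 5 (back): cur=R back=1 fwd=1
After 6 (forward): cur=O back=2 fwd=0

Answer: back: HOME,R
current: O
forward: (empty)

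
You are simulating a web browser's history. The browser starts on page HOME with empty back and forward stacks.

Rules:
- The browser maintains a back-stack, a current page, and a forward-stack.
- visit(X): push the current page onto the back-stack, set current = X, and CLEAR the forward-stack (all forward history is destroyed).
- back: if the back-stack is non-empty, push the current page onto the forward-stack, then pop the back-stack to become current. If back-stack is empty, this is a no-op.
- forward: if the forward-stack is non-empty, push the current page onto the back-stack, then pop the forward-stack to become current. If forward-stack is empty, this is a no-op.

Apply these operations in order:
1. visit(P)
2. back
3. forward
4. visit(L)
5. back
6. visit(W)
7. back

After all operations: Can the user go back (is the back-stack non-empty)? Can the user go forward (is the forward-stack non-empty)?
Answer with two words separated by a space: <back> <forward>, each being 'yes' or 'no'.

Answer: yes yes

Derivation:
After 1 (visit(P)): cur=P back=1 fwd=0
After 2 (back): cur=HOME back=0 fwd=1
After 3 (forward): cur=P back=1 fwd=0
After 4 (visit(L)): cur=L back=2 fwd=0
After 5 (back): cur=P back=1 fwd=1
After 6 (visit(W)): cur=W back=2 fwd=0
After 7 (back): cur=P back=1 fwd=1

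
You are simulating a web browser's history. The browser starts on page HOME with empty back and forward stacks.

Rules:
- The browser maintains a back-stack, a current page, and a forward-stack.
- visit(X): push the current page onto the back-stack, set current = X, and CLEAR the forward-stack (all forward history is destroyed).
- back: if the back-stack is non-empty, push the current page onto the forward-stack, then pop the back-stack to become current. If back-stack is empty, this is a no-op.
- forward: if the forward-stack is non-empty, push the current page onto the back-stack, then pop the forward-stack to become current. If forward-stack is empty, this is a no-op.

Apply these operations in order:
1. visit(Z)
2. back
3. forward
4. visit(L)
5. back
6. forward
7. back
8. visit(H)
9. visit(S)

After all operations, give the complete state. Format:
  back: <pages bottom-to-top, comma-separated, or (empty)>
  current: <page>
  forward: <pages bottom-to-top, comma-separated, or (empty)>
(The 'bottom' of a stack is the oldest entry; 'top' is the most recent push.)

Answer: back: HOME,Z,H
current: S
forward: (empty)

Derivation:
After 1 (visit(Z)): cur=Z back=1 fwd=0
After 2 (back): cur=HOME back=0 fwd=1
After 3 (forward): cur=Z back=1 fwd=0
After 4 (visit(L)): cur=L back=2 fwd=0
After 5 (back): cur=Z back=1 fwd=1
After 6 (forward): cur=L back=2 fwd=0
After 7 (back): cur=Z back=1 fwd=1
After 8 (visit(H)): cur=H back=2 fwd=0
After 9 (visit(S)): cur=S back=3 fwd=0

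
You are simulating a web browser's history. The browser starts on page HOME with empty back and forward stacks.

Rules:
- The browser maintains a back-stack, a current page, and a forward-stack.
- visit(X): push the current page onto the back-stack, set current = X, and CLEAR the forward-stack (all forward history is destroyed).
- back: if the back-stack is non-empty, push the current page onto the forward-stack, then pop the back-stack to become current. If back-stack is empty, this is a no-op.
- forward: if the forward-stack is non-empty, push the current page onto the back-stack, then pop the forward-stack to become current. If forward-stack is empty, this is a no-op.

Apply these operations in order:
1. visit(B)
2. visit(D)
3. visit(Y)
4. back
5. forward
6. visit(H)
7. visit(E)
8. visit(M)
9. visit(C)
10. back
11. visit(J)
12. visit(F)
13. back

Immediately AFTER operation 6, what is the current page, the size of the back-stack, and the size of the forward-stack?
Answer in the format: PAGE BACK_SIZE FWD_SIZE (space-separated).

After 1 (visit(B)): cur=B back=1 fwd=0
After 2 (visit(D)): cur=D back=2 fwd=0
After 3 (visit(Y)): cur=Y back=3 fwd=0
After 4 (back): cur=D back=2 fwd=1
After 5 (forward): cur=Y back=3 fwd=0
After 6 (visit(H)): cur=H back=4 fwd=0

H 4 0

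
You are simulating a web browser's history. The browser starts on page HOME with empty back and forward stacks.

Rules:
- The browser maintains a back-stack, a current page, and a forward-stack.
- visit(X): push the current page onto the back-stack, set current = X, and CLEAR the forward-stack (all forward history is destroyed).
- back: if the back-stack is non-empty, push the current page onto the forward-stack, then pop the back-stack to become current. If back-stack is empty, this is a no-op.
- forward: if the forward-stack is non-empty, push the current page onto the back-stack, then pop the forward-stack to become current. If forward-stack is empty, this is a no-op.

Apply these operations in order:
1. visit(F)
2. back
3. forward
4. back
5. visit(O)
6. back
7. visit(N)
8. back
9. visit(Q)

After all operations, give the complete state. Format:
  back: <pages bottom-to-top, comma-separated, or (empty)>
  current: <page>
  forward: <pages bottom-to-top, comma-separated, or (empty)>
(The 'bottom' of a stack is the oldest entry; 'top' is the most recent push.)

Answer: back: HOME
current: Q
forward: (empty)

Derivation:
After 1 (visit(F)): cur=F back=1 fwd=0
After 2 (back): cur=HOME back=0 fwd=1
After 3 (forward): cur=F back=1 fwd=0
After 4 (back): cur=HOME back=0 fwd=1
After 5 (visit(O)): cur=O back=1 fwd=0
After 6 (back): cur=HOME back=0 fwd=1
After 7 (visit(N)): cur=N back=1 fwd=0
After 8 (back): cur=HOME back=0 fwd=1
After 9 (visit(Q)): cur=Q back=1 fwd=0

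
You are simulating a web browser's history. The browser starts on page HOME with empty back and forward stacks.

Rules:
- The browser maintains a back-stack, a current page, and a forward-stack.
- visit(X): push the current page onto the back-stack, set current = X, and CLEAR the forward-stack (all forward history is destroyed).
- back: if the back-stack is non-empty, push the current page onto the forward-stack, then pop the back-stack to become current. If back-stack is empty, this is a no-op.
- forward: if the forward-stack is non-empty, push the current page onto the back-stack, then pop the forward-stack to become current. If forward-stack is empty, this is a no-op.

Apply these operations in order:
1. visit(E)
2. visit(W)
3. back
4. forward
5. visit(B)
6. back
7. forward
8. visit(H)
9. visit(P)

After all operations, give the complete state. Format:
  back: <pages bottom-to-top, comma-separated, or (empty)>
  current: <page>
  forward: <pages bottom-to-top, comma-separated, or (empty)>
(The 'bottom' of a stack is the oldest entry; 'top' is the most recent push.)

After 1 (visit(E)): cur=E back=1 fwd=0
After 2 (visit(W)): cur=W back=2 fwd=0
After 3 (back): cur=E back=1 fwd=1
After 4 (forward): cur=W back=2 fwd=0
After 5 (visit(B)): cur=B back=3 fwd=0
After 6 (back): cur=W back=2 fwd=1
After 7 (forward): cur=B back=3 fwd=0
After 8 (visit(H)): cur=H back=4 fwd=0
After 9 (visit(P)): cur=P back=5 fwd=0

Answer: back: HOME,E,W,B,H
current: P
forward: (empty)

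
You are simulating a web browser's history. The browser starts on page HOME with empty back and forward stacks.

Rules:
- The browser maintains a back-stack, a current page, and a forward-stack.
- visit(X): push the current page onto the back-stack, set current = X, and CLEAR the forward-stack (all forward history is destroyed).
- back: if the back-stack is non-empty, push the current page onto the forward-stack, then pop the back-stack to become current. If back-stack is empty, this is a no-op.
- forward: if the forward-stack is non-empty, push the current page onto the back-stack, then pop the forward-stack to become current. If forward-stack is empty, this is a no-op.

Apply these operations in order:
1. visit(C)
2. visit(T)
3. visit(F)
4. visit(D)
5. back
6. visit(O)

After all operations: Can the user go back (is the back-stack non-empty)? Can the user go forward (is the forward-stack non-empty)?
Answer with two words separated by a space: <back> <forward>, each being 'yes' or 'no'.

After 1 (visit(C)): cur=C back=1 fwd=0
After 2 (visit(T)): cur=T back=2 fwd=0
After 3 (visit(F)): cur=F back=3 fwd=0
After 4 (visit(D)): cur=D back=4 fwd=0
After 5 (back): cur=F back=3 fwd=1
After 6 (visit(O)): cur=O back=4 fwd=0

Answer: yes no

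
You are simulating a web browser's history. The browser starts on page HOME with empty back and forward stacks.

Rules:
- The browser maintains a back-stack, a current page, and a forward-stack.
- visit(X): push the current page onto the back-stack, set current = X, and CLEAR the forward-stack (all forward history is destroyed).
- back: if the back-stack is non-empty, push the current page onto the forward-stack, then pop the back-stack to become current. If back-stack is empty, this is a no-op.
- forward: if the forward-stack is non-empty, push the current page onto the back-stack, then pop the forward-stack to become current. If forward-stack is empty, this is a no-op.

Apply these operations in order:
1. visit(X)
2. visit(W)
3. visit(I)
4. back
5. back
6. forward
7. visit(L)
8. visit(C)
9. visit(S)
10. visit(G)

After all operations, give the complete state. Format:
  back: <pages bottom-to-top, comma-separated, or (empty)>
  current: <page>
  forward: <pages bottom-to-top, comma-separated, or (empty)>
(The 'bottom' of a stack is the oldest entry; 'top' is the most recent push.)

Answer: back: HOME,X,W,L,C,S
current: G
forward: (empty)

Derivation:
After 1 (visit(X)): cur=X back=1 fwd=0
After 2 (visit(W)): cur=W back=2 fwd=0
After 3 (visit(I)): cur=I back=3 fwd=0
After 4 (back): cur=W back=2 fwd=1
After 5 (back): cur=X back=1 fwd=2
After 6 (forward): cur=W back=2 fwd=1
After 7 (visit(L)): cur=L back=3 fwd=0
After 8 (visit(C)): cur=C back=4 fwd=0
After 9 (visit(S)): cur=S back=5 fwd=0
After 10 (visit(G)): cur=G back=6 fwd=0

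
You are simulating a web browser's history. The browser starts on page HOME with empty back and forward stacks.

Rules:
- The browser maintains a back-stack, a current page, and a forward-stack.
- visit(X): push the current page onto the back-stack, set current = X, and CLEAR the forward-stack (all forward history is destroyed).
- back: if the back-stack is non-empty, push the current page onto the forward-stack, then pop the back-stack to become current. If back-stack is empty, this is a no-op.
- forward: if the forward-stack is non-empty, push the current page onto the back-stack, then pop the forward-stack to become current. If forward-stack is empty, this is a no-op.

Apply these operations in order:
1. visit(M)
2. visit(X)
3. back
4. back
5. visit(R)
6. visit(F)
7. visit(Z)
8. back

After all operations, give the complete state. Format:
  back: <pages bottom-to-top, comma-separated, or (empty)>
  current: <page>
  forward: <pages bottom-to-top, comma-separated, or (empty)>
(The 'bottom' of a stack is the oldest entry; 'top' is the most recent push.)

After 1 (visit(M)): cur=M back=1 fwd=0
After 2 (visit(X)): cur=X back=2 fwd=0
After 3 (back): cur=M back=1 fwd=1
After 4 (back): cur=HOME back=0 fwd=2
After 5 (visit(R)): cur=R back=1 fwd=0
After 6 (visit(F)): cur=F back=2 fwd=0
After 7 (visit(Z)): cur=Z back=3 fwd=0
After 8 (back): cur=F back=2 fwd=1

Answer: back: HOME,R
current: F
forward: Z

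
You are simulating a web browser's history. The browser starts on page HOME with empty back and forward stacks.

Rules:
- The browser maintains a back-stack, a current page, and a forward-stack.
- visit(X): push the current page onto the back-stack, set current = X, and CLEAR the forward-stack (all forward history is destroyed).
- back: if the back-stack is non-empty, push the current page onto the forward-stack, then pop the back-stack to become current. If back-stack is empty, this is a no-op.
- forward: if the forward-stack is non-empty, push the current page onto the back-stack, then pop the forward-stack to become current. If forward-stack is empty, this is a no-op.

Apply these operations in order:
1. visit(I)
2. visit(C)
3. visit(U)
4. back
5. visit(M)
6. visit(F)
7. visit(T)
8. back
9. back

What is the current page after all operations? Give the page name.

Answer: M

Derivation:
After 1 (visit(I)): cur=I back=1 fwd=0
After 2 (visit(C)): cur=C back=2 fwd=0
After 3 (visit(U)): cur=U back=3 fwd=0
After 4 (back): cur=C back=2 fwd=1
After 5 (visit(M)): cur=M back=3 fwd=0
After 6 (visit(F)): cur=F back=4 fwd=0
After 7 (visit(T)): cur=T back=5 fwd=0
After 8 (back): cur=F back=4 fwd=1
After 9 (back): cur=M back=3 fwd=2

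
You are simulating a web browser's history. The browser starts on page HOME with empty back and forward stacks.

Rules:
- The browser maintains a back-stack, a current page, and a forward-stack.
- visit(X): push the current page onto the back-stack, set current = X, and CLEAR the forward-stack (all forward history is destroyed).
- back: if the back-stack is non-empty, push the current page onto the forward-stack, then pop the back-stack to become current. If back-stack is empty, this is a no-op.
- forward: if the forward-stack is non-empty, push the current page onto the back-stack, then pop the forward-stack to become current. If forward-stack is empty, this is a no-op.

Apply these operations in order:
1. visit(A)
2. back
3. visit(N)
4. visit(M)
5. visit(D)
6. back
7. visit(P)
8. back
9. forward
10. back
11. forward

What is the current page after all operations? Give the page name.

After 1 (visit(A)): cur=A back=1 fwd=0
After 2 (back): cur=HOME back=0 fwd=1
After 3 (visit(N)): cur=N back=1 fwd=0
After 4 (visit(M)): cur=M back=2 fwd=0
After 5 (visit(D)): cur=D back=3 fwd=0
After 6 (back): cur=M back=2 fwd=1
After 7 (visit(P)): cur=P back=3 fwd=0
After 8 (back): cur=M back=2 fwd=1
After 9 (forward): cur=P back=3 fwd=0
After 10 (back): cur=M back=2 fwd=1
After 11 (forward): cur=P back=3 fwd=0

Answer: P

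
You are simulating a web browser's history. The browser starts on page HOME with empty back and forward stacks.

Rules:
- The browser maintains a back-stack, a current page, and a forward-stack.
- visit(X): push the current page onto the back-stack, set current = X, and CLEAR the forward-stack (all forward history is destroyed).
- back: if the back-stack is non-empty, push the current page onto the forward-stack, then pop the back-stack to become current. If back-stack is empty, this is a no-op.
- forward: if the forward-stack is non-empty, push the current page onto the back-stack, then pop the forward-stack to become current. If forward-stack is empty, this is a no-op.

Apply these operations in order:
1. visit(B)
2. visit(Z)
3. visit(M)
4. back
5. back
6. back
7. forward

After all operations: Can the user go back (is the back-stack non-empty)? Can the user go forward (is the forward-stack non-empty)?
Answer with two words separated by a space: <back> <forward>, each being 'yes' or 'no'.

After 1 (visit(B)): cur=B back=1 fwd=0
After 2 (visit(Z)): cur=Z back=2 fwd=0
After 3 (visit(M)): cur=M back=3 fwd=0
After 4 (back): cur=Z back=2 fwd=1
After 5 (back): cur=B back=1 fwd=2
After 6 (back): cur=HOME back=0 fwd=3
After 7 (forward): cur=B back=1 fwd=2

Answer: yes yes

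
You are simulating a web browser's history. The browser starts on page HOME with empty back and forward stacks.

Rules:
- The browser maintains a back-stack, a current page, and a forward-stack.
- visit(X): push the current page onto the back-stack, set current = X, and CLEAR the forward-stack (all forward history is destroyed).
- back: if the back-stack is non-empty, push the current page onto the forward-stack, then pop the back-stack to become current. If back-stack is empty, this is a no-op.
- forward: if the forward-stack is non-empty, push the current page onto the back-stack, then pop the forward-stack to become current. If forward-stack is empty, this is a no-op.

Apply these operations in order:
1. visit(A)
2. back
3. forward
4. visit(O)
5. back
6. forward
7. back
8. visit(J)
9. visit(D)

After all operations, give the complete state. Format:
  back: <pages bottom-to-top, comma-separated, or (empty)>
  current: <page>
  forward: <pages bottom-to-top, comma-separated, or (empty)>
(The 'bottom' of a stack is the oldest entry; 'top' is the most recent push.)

After 1 (visit(A)): cur=A back=1 fwd=0
After 2 (back): cur=HOME back=0 fwd=1
After 3 (forward): cur=A back=1 fwd=0
After 4 (visit(O)): cur=O back=2 fwd=0
After 5 (back): cur=A back=1 fwd=1
After 6 (forward): cur=O back=2 fwd=0
After 7 (back): cur=A back=1 fwd=1
After 8 (visit(J)): cur=J back=2 fwd=0
After 9 (visit(D)): cur=D back=3 fwd=0

Answer: back: HOME,A,J
current: D
forward: (empty)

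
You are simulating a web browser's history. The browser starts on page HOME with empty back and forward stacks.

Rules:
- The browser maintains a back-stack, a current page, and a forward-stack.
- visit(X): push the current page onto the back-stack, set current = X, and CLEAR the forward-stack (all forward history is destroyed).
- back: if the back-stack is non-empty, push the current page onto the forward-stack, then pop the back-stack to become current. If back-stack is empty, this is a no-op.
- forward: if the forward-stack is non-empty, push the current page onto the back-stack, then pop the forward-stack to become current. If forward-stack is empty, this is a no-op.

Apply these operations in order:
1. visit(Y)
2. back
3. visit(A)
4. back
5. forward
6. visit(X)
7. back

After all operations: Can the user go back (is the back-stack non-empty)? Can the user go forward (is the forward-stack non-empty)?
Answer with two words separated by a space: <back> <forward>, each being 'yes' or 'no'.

Answer: yes yes

Derivation:
After 1 (visit(Y)): cur=Y back=1 fwd=0
After 2 (back): cur=HOME back=0 fwd=1
After 3 (visit(A)): cur=A back=1 fwd=0
After 4 (back): cur=HOME back=0 fwd=1
After 5 (forward): cur=A back=1 fwd=0
After 6 (visit(X)): cur=X back=2 fwd=0
After 7 (back): cur=A back=1 fwd=1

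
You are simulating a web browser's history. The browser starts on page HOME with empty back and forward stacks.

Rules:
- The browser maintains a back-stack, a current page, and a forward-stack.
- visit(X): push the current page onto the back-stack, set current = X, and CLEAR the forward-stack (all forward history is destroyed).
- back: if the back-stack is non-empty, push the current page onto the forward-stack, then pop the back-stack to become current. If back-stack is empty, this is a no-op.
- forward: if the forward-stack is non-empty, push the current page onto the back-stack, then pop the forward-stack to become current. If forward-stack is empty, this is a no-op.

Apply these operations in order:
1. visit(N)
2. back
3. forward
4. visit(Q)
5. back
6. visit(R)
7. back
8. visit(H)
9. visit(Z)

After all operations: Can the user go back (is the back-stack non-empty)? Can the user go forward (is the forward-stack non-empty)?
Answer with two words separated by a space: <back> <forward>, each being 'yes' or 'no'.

After 1 (visit(N)): cur=N back=1 fwd=0
After 2 (back): cur=HOME back=0 fwd=1
After 3 (forward): cur=N back=1 fwd=0
After 4 (visit(Q)): cur=Q back=2 fwd=0
After 5 (back): cur=N back=1 fwd=1
After 6 (visit(R)): cur=R back=2 fwd=0
After 7 (back): cur=N back=1 fwd=1
After 8 (visit(H)): cur=H back=2 fwd=0
After 9 (visit(Z)): cur=Z back=3 fwd=0

Answer: yes no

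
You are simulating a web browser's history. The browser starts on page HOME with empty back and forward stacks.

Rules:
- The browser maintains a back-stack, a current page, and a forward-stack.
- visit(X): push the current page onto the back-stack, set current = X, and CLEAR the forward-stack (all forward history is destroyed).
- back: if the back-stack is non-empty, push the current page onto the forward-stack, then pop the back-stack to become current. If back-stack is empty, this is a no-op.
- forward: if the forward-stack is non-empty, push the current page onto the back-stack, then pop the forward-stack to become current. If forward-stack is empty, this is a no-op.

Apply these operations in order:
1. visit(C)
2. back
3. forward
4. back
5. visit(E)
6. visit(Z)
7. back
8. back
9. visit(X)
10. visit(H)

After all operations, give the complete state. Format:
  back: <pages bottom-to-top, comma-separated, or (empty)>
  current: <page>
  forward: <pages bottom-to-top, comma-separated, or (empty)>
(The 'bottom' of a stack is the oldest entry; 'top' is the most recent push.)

Answer: back: HOME,X
current: H
forward: (empty)

Derivation:
After 1 (visit(C)): cur=C back=1 fwd=0
After 2 (back): cur=HOME back=0 fwd=1
After 3 (forward): cur=C back=1 fwd=0
After 4 (back): cur=HOME back=0 fwd=1
After 5 (visit(E)): cur=E back=1 fwd=0
After 6 (visit(Z)): cur=Z back=2 fwd=0
After 7 (back): cur=E back=1 fwd=1
After 8 (back): cur=HOME back=0 fwd=2
After 9 (visit(X)): cur=X back=1 fwd=0
After 10 (visit(H)): cur=H back=2 fwd=0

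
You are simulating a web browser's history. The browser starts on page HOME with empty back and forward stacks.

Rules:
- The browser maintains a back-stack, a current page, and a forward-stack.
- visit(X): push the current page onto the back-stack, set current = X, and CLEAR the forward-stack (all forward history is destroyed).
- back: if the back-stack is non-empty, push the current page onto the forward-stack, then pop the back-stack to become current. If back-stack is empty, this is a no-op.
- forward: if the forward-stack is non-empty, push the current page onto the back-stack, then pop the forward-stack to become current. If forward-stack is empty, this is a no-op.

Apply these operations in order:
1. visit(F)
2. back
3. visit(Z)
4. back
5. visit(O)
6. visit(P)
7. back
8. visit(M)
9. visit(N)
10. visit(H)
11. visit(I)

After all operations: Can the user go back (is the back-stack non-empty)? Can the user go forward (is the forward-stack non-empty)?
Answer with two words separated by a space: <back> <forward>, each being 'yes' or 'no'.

After 1 (visit(F)): cur=F back=1 fwd=0
After 2 (back): cur=HOME back=0 fwd=1
After 3 (visit(Z)): cur=Z back=1 fwd=0
After 4 (back): cur=HOME back=0 fwd=1
After 5 (visit(O)): cur=O back=1 fwd=0
After 6 (visit(P)): cur=P back=2 fwd=0
After 7 (back): cur=O back=1 fwd=1
After 8 (visit(M)): cur=M back=2 fwd=0
After 9 (visit(N)): cur=N back=3 fwd=0
After 10 (visit(H)): cur=H back=4 fwd=0
After 11 (visit(I)): cur=I back=5 fwd=0

Answer: yes no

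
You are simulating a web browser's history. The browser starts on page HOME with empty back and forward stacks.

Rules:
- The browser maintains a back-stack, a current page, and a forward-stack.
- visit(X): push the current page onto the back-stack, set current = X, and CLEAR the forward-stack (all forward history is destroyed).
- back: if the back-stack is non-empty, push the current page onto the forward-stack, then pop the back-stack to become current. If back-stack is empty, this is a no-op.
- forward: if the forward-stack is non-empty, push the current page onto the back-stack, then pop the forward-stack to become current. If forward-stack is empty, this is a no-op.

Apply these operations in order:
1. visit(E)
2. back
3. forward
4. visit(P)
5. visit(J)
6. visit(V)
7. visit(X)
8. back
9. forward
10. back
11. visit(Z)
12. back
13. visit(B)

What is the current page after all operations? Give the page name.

Answer: B

Derivation:
After 1 (visit(E)): cur=E back=1 fwd=0
After 2 (back): cur=HOME back=0 fwd=1
After 3 (forward): cur=E back=1 fwd=0
After 4 (visit(P)): cur=P back=2 fwd=0
After 5 (visit(J)): cur=J back=3 fwd=0
After 6 (visit(V)): cur=V back=4 fwd=0
After 7 (visit(X)): cur=X back=5 fwd=0
After 8 (back): cur=V back=4 fwd=1
After 9 (forward): cur=X back=5 fwd=0
After 10 (back): cur=V back=4 fwd=1
After 11 (visit(Z)): cur=Z back=5 fwd=0
After 12 (back): cur=V back=4 fwd=1
After 13 (visit(B)): cur=B back=5 fwd=0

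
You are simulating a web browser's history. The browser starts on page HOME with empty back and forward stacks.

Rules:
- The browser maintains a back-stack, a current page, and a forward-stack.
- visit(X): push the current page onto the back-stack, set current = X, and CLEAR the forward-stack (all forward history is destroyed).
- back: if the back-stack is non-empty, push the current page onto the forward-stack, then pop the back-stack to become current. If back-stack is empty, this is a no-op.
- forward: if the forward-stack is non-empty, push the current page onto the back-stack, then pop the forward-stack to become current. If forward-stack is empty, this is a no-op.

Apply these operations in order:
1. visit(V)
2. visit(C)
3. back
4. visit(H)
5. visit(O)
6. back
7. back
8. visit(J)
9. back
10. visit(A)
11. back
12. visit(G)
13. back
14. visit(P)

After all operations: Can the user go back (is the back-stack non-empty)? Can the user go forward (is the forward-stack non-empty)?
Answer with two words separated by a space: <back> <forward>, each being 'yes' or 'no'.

Answer: yes no

Derivation:
After 1 (visit(V)): cur=V back=1 fwd=0
After 2 (visit(C)): cur=C back=2 fwd=0
After 3 (back): cur=V back=1 fwd=1
After 4 (visit(H)): cur=H back=2 fwd=0
After 5 (visit(O)): cur=O back=3 fwd=0
After 6 (back): cur=H back=2 fwd=1
After 7 (back): cur=V back=1 fwd=2
After 8 (visit(J)): cur=J back=2 fwd=0
After 9 (back): cur=V back=1 fwd=1
After 10 (visit(A)): cur=A back=2 fwd=0
After 11 (back): cur=V back=1 fwd=1
After 12 (visit(G)): cur=G back=2 fwd=0
After 13 (back): cur=V back=1 fwd=1
After 14 (visit(P)): cur=P back=2 fwd=0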